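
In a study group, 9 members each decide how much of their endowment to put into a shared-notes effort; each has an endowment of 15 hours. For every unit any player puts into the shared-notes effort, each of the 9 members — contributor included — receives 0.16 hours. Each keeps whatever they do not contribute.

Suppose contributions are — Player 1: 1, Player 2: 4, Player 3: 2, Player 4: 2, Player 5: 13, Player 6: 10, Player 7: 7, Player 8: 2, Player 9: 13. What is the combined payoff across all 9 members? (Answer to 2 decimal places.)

Total contributed: 1 + 4 + 2 + 2 + 13 + 10 + 7 + 2 + 13 = 54; total kept: 9 × 15 − 54 = 81.
The shared-notes effort pays out 0.16 × 9 × 54 = 77.76 in aggregate.
Group total = 81 + 77.76 = 158.76.

158.76 hours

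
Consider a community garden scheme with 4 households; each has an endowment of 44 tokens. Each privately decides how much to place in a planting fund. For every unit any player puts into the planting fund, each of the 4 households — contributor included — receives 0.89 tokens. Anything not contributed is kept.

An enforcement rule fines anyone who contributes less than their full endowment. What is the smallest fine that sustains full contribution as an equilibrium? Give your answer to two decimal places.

Given the others contribute fully, the best deviation is to contribute 0 (any partial contribution still incurs the fine and gives up units whose private return 0.89 is below 1).
Deviating from 44 to 0 saves 44 tokens but forfeits the deviator's share of the drop in the planting fund: 0.89 × 44 = 39.16.
So the deviation gain is 44 − 39.16 = 4.84, and the fine must be at least 4.84 tokens to wipe it out.

4.84 tokens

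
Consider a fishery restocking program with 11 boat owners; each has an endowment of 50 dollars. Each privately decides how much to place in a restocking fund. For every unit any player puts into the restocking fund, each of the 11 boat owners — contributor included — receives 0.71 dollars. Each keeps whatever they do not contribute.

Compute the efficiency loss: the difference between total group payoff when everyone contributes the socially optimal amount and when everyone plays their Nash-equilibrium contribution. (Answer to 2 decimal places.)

3745.50 dollars

The private return per contributed unit is 0.71 < 1, so contributing 0 is dominant for every player. At the Nash equilibrium everyone keeps their 50, and the group total is 11 × 50 = 550.
Each contributed unit returns 7.810 to the group as a whole (0.71 to each of 11 players), which exceeds 1, so the social optimum is full contribution: group total = 7.810 × 550 = 4295.50.
Efficiency loss = 4295.50 − 550 = 3745.50.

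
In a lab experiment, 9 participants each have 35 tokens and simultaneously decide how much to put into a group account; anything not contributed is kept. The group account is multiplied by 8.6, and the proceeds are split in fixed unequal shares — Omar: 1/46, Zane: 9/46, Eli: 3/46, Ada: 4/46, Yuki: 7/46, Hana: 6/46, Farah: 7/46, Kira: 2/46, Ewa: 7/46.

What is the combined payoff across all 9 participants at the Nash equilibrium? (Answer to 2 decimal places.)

Each unit j contributes comes back to j as 8.6 × (j's share), so j prefers to contribute only if that share exceeds 1/8.6 = 0.1163; otherwise keeping the unit dominates.
Zane, Yuki, Hana, Farah and Ewa clear that bar, contributing 35 each; the remaining 4 contribute 0. Total contributed: 175.
The group account pays out 8.6 × 175 = 1505.00 in total (split across the unequal shares, but the aggregate is all that matters for the group sum).
The 4 free-riders keep 35 each, adding 140. Group total = 140 + 1505.00 = 1645.00.

1645.00 tokens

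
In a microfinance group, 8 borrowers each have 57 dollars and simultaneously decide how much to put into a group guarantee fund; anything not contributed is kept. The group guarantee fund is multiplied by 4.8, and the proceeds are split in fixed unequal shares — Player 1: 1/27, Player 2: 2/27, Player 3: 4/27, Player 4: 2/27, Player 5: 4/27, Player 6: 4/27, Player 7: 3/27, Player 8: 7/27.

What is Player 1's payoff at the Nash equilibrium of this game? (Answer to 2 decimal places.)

For player j, contributing a unit is worthwhile iff 4.8 × (j's share) ≥ 1, i.e. iff j's share is at least 0.2083.
Only Player 8 (7/27) clears that bar, contributing 57; the remaining 7 contribute 0. Total contributed: 57.
Player 1 keeps 57 and receives 4.8 × 57 × 1/27 = 10.13 from the group guarantee fund, for a payoff of 67.13.

67.13 dollars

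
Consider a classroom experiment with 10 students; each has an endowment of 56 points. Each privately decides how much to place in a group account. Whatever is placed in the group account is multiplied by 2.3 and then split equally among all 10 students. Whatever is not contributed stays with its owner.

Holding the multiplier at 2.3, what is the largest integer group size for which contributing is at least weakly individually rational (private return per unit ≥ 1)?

2

Private return per unit is 2.3/(group size), which is ≥ 1 whenever the group size is ≤ 2.3.
The largest such integer is 2.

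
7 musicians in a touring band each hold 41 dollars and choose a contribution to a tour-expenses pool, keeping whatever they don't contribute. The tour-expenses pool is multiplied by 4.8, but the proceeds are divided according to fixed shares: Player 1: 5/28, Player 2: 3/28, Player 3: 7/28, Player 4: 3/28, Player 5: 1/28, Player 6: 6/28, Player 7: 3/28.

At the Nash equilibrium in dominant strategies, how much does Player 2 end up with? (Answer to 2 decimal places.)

For player j, contributing a unit is worthwhile iff 4.8 × (j's share) ≥ 1, i.e. iff j's share is at least 0.2083.
The shares above 0.2083 belong to Player 3 and Player 6, contributing 41 each; the remaining 5 contribute 0. Total contributed: 82.
Player 2 keeps 41 and receives 4.8 × 82 × 3/28 = 42.17 from the tour-expenses pool, for a payoff of 83.17.

83.17 dollars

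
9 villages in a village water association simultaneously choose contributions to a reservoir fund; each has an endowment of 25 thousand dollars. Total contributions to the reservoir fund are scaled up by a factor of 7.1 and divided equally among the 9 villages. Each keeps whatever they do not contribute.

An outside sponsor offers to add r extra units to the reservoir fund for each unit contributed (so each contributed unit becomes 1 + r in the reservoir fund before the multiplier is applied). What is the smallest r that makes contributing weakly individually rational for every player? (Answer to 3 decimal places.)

With matching at rate r, one contributed unit becomes (1 + r) in the reservoir fund and returns 7.1 × (1 + r) / 9 to the contributor.
Setting this equal to 1: 1 + r = 9/7.1 = 1.2676.
So the minimum matching rate is r = 1.2676 − 1 = 0.268.

0.268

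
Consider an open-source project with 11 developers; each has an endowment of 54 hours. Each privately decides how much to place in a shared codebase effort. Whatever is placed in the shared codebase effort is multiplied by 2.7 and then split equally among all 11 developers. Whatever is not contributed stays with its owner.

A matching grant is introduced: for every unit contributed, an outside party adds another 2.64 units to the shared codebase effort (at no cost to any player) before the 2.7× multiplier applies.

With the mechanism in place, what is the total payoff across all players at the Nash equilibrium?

Even with the mechanism, each unit contributed returns only 2.7 × 3.64 / 11 = 0.8935 per unit of net cost, so contributing nothing is still dominant.
Everyone keeps their endowment and the group total is 11 × 54 = 594.

594.00 hours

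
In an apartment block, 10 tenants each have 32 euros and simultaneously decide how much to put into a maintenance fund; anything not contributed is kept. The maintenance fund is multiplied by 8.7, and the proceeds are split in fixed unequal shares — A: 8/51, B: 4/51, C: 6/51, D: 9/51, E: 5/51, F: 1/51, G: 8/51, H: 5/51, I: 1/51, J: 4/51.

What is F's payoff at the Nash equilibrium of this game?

53.84 euros

Each unit j contributes comes back to j as 8.7 × (j's share), so j prefers to contribute only if that share exceeds 1/8.7 = 0.1149; otherwise keeping the unit dominates.
The shares above 0.1149 belong to A, C, D and G, contributing 32 each; the remaining 6 contribute 0. Total contributed: 128.
F keeps 32 and receives 8.7 × 128 × 1/51 = 21.84 from the maintenance fund, for a payoff of 53.84.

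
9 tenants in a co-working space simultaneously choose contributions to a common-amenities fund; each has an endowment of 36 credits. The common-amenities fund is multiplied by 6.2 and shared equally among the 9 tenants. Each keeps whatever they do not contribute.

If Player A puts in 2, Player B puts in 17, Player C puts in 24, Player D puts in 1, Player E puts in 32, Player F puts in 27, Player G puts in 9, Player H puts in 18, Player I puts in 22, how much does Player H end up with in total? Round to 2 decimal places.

122.71 credits

Total contributed: 2 + 17 + 24 + 1 + 32 + 27 + 9 + 18 + 22 = 152.
Each receives 6.2 × 152 / 9 = 104.71 from the common-amenities fund.
Player H keeps 36 − 18 = 18, so Player H's payoff is 18 + 104.71 = 122.71.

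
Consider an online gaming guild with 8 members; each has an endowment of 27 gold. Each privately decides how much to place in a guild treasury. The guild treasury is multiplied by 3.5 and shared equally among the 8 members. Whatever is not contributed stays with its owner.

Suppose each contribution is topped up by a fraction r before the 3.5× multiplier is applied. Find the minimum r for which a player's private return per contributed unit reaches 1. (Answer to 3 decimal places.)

With matching at rate r, one contributed unit becomes (1 + r) in the guild treasury and returns 3.5 × (1 + r) / 8 to the contributor.
Setting this equal to 1: 1 + r = 8/3.5 = 2.2857.
So the minimum matching rate is r = 2.2857 − 1 = 1.286.

1.286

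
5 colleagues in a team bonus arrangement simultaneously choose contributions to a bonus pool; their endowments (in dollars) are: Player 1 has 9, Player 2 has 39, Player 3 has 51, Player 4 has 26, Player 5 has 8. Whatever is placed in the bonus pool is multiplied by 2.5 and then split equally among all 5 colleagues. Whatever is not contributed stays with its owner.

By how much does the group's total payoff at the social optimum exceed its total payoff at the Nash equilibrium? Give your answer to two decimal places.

The private return per contributed unit is 2.5/5 = 0.5000 < 1 for every player regardless of endowment, so the Nash equilibrium is zero contribution and the group total is Σ E_j = 9 + 39 + 51 + 26 + 8 = 133.
Each contributed unit returns 2.500 to the group, so the social optimum is full contribution by everyone: group total = 2.500 × 133 = 332.50.
Efficiency loss = (2.500 − 1) × 133 = 199.50.

199.50 dollars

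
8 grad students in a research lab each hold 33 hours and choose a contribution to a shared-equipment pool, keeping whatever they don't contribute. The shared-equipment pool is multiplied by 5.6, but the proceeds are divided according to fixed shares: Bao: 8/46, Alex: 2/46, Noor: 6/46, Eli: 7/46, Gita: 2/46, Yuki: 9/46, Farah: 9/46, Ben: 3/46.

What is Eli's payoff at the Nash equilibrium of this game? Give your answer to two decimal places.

Player j's private return per contributed unit is 5.6 × (j's share). Contributing is weakly dominant for j when that share is at least 1/5.6 = 0.1786, and contributing 0 is dominant otherwise.
Yuki and Farah are above the threshold, contributing 33 each; the remaining 6 contribute 0. Total contributed: 66.
Eli keeps 33 and receives 5.6 × 66 × 7/46 = 56.24 from the shared-equipment pool, for a payoff of 89.24.

89.24 hours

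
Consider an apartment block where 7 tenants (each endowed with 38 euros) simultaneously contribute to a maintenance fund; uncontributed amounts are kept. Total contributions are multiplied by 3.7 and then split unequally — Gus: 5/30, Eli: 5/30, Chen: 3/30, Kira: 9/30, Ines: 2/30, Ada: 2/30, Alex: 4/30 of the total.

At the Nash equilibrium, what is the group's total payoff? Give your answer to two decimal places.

368.60 euros

A player with share s gets back 3.7·s per unit contributed, so full contribution is dominant for anyone with s > 1/3.7 = 0.2703 and zero contribution is dominant for anyone below.
The only share above 0.2703 is Kira's 9/30, contributing 38; the remaining 6 contribute 0. Total contributed: 38.
The maintenance fund pays out 3.7 × 38 = 140.60 in total (split across the unequal shares, but the aggregate is all that matters for the group sum).
The 6 free-riders keep 38 each, adding 228. Group total = 228 + 140.60 = 368.60.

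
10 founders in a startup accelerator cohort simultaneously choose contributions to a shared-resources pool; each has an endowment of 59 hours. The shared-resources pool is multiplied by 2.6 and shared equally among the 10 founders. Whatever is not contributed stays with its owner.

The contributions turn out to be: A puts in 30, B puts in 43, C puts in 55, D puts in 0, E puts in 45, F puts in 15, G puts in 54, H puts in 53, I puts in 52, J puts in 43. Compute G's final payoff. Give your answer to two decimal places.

106.40 hours

Total contributed: 30 + 43 + 55 + 0 + 45 + 15 + 54 + 53 + 52 + 43 = 390.
Each receives 2.6 × 390 / 10 = 101.40 from the shared-resources pool.
G keeps 59 − 54 = 5, so G's payoff is 5 + 101.40 = 106.40.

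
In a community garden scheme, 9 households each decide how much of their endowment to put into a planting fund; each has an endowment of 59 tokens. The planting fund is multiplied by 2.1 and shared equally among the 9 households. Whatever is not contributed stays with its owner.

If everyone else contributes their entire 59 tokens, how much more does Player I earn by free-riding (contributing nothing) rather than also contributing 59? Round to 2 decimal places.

45.23 tokens

Switching from a contribution of 59 to 0 lets Player I keep an extra 59 tokens, but lowers the planting fund by 59, which costs Player I their own share of that drop: 2.1/9 × 59 = 13.77.
Net gain = 59 − 13.77 = 45.23. The private return per contributed unit (0.2333) is below 1, so free-riding is indeed the best response regardless of what the others do.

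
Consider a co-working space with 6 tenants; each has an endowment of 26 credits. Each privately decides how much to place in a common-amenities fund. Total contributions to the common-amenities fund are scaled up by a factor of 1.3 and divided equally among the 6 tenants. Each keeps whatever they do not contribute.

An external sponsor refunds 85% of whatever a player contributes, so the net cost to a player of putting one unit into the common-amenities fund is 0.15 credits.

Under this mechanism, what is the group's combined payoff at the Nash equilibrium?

The effective private return per unit is now (1.3/6) / 0.15 = 1.4444 > 1, so every player's dominant strategy flips to full contribution.
So the Nash equilibrium is full contribution by all 6; the group earns 6 × (26 × 0.85 + 1.3 × 26) = 335.40.

335.40 credits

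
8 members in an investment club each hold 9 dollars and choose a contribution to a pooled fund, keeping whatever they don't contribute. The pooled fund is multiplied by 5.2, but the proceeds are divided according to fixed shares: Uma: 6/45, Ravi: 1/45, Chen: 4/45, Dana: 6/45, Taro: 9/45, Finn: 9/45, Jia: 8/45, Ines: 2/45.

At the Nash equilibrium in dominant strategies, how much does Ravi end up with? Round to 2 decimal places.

Player j's private return per contributed unit is 5.2 × (j's share). Contributing is weakly dominant for j when that share is at least 1/5.2 = 0.1923, and contributing 0 is dominant otherwise.
Taro and Finn clear that bar, contributing 9 each; the remaining 6 contribute 0. Total contributed: 18.
Ravi keeps 9 and receives 5.2 × 18 × 1/45 = 2.08 from the pooled fund, for a payoff of 11.08.

11.08 dollars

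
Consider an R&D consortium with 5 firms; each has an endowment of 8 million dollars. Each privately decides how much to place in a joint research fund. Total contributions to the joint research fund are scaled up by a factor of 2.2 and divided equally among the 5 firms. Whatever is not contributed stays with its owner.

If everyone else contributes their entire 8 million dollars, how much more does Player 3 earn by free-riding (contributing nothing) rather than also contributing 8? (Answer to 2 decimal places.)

Switching from a contribution of 8 to 0 lets Player 3 keep an extra 8 million dollars, but lowers the joint research fund by 8, which costs Player 3 their own share of that drop: 2.2/5 × 8 = 3.52.
Net gain = 8 − 3.52 = 4.48. The private return per contributed unit (0.4400) is below 1, so free-riding is indeed the best response regardless of what the others do.

4.48 million dollars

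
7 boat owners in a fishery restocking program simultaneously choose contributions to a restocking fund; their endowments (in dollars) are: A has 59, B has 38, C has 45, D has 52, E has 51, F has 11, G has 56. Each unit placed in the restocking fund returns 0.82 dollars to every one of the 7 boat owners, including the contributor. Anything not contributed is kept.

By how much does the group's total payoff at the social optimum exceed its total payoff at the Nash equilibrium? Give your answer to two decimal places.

1478.88 dollars

The private return per contributed unit is 0.82 < 1 for everyone, so the Nash equilibrium is zero contribution and the group total is Σ E_j = 59 + 38 + 45 + 52 + 51 + 11 + 56 = 312.
Each contributed unit returns 5.740 to the group, so the social optimum is full contribution by everyone: group total = 5.740 × 312 = 1790.88.
Efficiency loss = (5.740 − 1) × 312 = 1478.88.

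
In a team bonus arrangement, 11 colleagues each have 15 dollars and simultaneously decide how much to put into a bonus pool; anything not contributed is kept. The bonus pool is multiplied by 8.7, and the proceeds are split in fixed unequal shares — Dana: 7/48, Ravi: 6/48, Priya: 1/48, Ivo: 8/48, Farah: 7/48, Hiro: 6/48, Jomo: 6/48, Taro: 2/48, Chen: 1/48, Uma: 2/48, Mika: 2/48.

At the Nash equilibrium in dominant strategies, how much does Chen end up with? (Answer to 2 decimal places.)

31.31 dollars

A player with share s gets back 8.7·s per unit contributed, so full contribution is dominant for anyone with s > 1/8.7 = 0.1149 and zero contribution is dominant for anyone below.
The shares above 0.1149 belong to Dana, Ravi, Ivo, Farah, Hiro and Jomo, contributing 15 each; the remaining 5 contribute 0. Total contributed: 90.
Chen keeps 15 and receives 8.7 × 90 × 1/48 = 16.31 from the bonus pool, for a payoff of 31.31.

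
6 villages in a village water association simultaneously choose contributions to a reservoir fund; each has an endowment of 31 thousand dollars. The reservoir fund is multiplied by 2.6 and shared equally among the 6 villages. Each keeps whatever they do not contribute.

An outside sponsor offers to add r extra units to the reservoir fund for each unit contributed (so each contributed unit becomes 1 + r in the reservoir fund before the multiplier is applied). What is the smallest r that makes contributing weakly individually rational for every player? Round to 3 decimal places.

With matching at rate r, one contributed unit becomes (1 + r) in the reservoir fund and returns 2.6 × (1 + r) / 6 to the contributor.
Setting this equal to 1: 1 + r = 6/2.6 = 2.3077.
So the minimum matching rate is r = 2.3077 − 1 = 1.308.

1.308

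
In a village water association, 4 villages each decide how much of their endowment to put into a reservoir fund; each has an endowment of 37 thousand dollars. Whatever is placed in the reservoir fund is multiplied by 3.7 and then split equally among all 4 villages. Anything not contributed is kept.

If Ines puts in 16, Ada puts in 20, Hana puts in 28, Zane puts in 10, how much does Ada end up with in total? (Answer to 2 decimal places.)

85.45 thousand dollars

Total contributed: 16 + 20 + 28 + 10 = 74.
Each receives 3.7 × 74 / 4 = 68.45 from the reservoir fund.
Ada keeps 37 − 20 = 17, so Ada's payoff is 17 + 68.45 = 85.45.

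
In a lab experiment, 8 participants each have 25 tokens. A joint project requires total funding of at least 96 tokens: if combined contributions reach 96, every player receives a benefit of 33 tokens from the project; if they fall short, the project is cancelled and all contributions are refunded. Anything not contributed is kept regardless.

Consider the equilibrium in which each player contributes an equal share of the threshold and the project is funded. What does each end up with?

46 tokens

Equal share of the threshold: 96/8 = 12.
At this profile no one gains by cutting their contribution: any cut drops the total below 96, the project is cancelled, contributions are refunded, and the deviator ends with 25, which is less than 25 − 12 + 33 = 46. Contributing more than 12 just wastes the excess. So contributing exactly 12 is a best response.
Each player's payoff: 25 − 12 + 33 = 46.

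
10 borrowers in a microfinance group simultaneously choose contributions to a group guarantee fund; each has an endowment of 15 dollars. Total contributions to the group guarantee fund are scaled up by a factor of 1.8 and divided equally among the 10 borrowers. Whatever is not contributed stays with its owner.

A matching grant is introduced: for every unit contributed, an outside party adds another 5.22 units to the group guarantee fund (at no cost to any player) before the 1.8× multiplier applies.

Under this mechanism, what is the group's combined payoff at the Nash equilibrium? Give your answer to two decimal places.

1679.40 dollars

Under the mechanism each unit contributed yields 1.8 × 6.22 / 10 = 1.1196 back to its contributor per unit of net cost, which exceeds 1, making full contribution the dominant choice for everyone.
At the Nash equilibrium everyone contributes 15. Group total payoff = 1.8 × 6.22 × 150 = 1679.40.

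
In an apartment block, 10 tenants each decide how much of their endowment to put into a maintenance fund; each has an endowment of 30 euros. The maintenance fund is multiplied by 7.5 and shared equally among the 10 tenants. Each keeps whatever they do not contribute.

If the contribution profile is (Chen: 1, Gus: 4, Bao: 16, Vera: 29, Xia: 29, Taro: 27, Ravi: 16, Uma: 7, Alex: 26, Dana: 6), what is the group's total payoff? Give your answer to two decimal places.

1346.50 euros

Total contributed: 1 + 4 + 16 + 29 + 29 + 27 + 16 + 7 + 26 + 6 = 161; total kept: 10 × 30 − 161 = 139.
The maintenance fund pays out 7.5 × 161 = 1207.50 in aggregate.
Group total = 139 + 1207.50 = 1346.50.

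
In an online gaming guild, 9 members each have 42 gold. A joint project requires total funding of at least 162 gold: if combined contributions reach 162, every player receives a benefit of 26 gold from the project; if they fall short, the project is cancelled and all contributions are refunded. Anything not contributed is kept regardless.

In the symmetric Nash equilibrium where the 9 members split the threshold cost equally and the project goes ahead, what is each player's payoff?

Equal share of the threshold: 162/9 = 18.
At this profile no one gains by cutting their contribution: any cut drops the total below 162, the project is cancelled, contributions are refunded, and the deviator ends with 42, which is less than 42 − 18 + 26 = 50. Contributing more than 18 just wastes the excess. So contributing exactly 18 is a best response.
Each player's payoff: 42 − 18 + 26 = 50.

50 gold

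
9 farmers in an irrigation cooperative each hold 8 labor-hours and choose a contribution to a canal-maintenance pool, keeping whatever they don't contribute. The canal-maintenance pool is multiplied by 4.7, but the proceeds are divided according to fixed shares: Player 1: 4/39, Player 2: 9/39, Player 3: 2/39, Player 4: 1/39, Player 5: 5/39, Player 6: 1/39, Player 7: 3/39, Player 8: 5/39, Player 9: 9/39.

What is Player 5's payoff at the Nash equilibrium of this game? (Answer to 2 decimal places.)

Each unit j contributes comes back to j as 4.7 × (j's share), so j prefers to contribute only if that share exceeds 1/4.7 = 0.2128; otherwise keeping the unit dominates.
The shares above 0.2128 belong to Player 2 and Player 9, contributing 8 each; the remaining 7 contribute 0. Total contributed: 16.
Player 5 keeps 8 and receives 4.7 × 16 × 5/39 = 9.64 from the canal-maintenance pool, for a payoff of 17.64.

17.64 labor-hours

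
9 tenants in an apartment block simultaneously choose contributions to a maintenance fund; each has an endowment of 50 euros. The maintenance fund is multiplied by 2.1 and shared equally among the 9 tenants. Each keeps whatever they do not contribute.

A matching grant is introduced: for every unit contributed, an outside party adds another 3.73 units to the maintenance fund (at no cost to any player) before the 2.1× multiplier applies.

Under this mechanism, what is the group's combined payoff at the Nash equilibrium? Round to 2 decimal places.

4469.85 euros

With the mechanism, a contributed unit returns 2.1 × 4.73 / 9 = 1.1037 per unit of net cost to the contributor — now above 1 — so contributing fully is weakly dominant for every player.
So the Nash equilibrium is full contribution by all 9; the group earns 2.1 × 4.73 × 450 = 4469.85.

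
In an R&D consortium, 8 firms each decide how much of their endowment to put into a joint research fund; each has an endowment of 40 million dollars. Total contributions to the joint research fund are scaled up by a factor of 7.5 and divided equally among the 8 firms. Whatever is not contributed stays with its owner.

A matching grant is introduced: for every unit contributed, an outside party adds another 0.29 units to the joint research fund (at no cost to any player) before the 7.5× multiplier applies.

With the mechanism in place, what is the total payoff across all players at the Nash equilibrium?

3096.00 million dollars

The effective private return per unit is now 7.5 × 1.29 / 8 = 1.2094 > 1, so every player's dominant strategy flips to full contribution.
So the Nash equilibrium is full contribution by all 8; the group earns 7.5 × 1.29 × 320 = 3096.00.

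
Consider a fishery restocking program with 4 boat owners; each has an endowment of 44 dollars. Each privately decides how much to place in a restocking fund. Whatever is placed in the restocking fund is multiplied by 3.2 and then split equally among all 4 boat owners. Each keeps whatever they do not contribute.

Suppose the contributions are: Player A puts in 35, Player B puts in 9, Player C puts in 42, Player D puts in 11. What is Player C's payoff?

Total contributed: 35 + 9 + 42 + 11 = 97.
Each receives 3.2 × 97 / 4 = 77.60 from the restocking fund.
Player C keeps 44 − 42 = 2, so Player C's payoff is 2 + 77.60 = 79.60.

79.60 dollars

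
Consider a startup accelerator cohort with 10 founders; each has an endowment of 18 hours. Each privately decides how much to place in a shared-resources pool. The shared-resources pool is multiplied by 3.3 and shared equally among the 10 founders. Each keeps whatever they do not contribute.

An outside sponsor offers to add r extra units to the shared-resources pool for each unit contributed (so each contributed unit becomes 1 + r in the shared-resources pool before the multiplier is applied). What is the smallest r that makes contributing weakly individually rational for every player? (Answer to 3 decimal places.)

With matching at rate r, one contributed unit becomes (1 + r) in the shared-resources pool and returns 3.3 × (1 + r) / 10 to the contributor.
Setting this equal to 1: 1 + r = 10/3.3 = 3.0303.
So the minimum matching rate is r = 3.0303 − 1 = 2.030.

2.030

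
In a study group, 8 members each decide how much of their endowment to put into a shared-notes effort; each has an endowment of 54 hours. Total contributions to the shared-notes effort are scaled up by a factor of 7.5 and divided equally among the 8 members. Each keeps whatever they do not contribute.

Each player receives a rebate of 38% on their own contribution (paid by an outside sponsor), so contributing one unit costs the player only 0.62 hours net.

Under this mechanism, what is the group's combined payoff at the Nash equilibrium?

Under the mechanism each unit contributed yields (7.5/8) / 0.62 = 1.5121 back to its contributor per unit of net cost, which exceeds 1, making full contribution the dominant choice for everyone.
So the Nash equilibrium is full contribution by all 8; the group earns 8 × (54 × 0.38 + 7.5 × 54) = 3404.16.

3404.16 hours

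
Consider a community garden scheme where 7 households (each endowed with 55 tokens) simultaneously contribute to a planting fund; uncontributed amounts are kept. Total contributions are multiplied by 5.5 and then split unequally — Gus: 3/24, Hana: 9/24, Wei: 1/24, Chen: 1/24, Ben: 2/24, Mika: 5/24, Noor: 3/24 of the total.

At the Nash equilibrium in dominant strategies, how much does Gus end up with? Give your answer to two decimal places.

Each unit j contributes comes back to j as 5.5 × (j's share), so j prefers to contribute only if that share exceeds 1/5.5 = 0.1818; otherwise keeping the unit dominates.
Hana and Mika clear that bar, contributing 55 each; the remaining 5 contribute 0. Total contributed: 110.
Gus keeps 55 and receives 5.5 × 110 × 3/24 = 75.63 from the planting fund, for a payoff of 130.63.

130.63 tokens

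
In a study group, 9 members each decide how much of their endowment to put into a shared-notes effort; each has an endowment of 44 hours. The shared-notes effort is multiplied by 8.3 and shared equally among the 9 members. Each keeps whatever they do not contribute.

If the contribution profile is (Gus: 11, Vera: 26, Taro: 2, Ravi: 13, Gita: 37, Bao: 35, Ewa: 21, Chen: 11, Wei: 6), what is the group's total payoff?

1578.60 hours

Total contributed: 11 + 26 + 2 + 13 + 37 + 35 + 21 + 11 + 6 = 162; total kept: 9 × 44 − 162 = 234.
The shared-notes effort pays out 8.3 × 162 = 1344.60 in aggregate.
Group total = 234 + 1344.60 = 1578.60.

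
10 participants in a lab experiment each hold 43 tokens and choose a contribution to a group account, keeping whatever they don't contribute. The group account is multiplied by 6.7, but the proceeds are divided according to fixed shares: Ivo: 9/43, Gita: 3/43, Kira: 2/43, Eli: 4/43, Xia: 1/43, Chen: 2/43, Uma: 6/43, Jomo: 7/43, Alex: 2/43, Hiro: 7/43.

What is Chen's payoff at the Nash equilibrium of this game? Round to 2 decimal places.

83.20 tokens

For player j, contributing a unit is worthwhile iff 6.7 × (j's share) ≥ 1, i.e. iff j's share is at least 0.1493.
Ivo, Jomo and Hiro are above the threshold, contributing 43 each; the remaining 7 contribute 0. Total contributed: 129.
Chen keeps 43 and receives 6.7 × 129 × 2/43 = 40.20 from the group account, for a payoff of 83.20.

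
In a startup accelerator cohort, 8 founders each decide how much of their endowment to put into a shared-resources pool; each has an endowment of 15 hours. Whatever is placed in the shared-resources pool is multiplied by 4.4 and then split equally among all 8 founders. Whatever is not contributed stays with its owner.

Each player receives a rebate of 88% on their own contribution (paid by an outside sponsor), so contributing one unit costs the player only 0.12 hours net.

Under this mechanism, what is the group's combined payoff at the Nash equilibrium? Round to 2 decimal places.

Under the mechanism each unit contributed yields (4.4/8) / 0.12 = 4.5833 back to its contributor per unit of net cost, which exceeds 1, making full contribution the dominant choice for everyone.
So the Nash equilibrium is full contribution by all 8; the group earns 8 × (15 × 0.88 + 4.4 × 15) = 633.60.

633.60 hours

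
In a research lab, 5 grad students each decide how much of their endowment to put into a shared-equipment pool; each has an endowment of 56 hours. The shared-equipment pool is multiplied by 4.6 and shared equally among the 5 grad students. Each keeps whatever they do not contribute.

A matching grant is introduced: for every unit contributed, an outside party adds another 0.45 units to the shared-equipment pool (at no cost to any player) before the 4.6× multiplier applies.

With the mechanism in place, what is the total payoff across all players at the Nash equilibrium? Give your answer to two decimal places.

1867.60 hours

With the mechanism, a contributed unit returns 4.6 × 1.45 / 5 = 1.3340 per unit of net cost to the contributor — now above 1 — so contributing fully is weakly dominant for every player.
So the Nash equilibrium is full contribution by all 5; the group earns 4.6 × 1.45 × 280 = 1867.60.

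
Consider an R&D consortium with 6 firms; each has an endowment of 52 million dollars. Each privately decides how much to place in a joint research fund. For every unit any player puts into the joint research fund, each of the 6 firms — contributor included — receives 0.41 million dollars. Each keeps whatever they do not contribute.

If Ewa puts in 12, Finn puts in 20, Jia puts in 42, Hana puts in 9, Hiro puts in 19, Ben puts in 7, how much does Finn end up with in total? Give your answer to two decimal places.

76.69 million dollars

Total contributed: 12 + 20 + 42 + 9 + 19 + 7 = 109.
Each receives 0.41 × 109 = 44.69 from the joint research fund.
Finn keeps 52 − 20 = 32, so Finn's payoff is 32 + 44.69 = 76.69.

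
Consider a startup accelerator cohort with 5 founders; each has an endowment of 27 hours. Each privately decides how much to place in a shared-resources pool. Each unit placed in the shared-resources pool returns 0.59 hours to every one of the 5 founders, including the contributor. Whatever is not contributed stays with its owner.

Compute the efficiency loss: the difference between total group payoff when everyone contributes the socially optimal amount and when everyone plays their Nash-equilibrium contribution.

The private return per contributed unit is 0.59 < 1, so contributing 0 is dominant for every player. At the Nash equilibrium everyone keeps their 27, and the group total is 5 × 27 = 135.
Each contributed unit returns 2.950 to the group as a whole (0.59 to each of 5 players), which exceeds 1, so the social optimum is full contribution: group total = 2.950 × 135 = 398.25.
Efficiency loss = 398.25 − 135 = 263.25.

263.25 hours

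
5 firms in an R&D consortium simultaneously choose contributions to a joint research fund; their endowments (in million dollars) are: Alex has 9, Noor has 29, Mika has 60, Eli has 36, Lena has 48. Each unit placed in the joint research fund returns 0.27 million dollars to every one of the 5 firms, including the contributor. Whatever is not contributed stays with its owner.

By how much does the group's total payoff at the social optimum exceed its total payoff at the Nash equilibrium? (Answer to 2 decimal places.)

63.70 million dollars

The private return per contributed unit is 0.27 < 1 for everyone, so the Nash equilibrium is zero contribution and the group total is Σ E_j = 9 + 29 + 60 + 36 + 48 = 182.
Each contributed unit returns 1.350 to the group, so the social optimum is full contribution by everyone: group total = 1.350 × 182 = 245.70.
Efficiency loss = (1.350 − 1) × 182 = 63.70.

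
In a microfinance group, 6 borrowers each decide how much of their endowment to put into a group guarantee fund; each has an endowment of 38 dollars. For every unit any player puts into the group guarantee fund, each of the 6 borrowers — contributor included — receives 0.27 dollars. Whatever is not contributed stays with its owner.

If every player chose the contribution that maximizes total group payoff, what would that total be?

Each contributed unit returns 1.620 to the group as a whole (0.27 to each of 6 players), which exceeds 1, so the social optimum is full contribution: group total = 1.620 × 228 = 369.36.

369.36 dollars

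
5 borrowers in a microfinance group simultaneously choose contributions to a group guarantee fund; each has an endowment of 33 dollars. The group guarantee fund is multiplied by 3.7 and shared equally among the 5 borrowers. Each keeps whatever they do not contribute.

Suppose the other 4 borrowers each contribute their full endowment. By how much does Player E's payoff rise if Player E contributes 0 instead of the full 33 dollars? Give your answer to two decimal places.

8.58 dollars

Switching from a contribution of 33 to 0 lets Player E keep an extra 33 dollars, but lowers the group guarantee fund by 33, which costs Player E their own share of that drop: 3.7/5 × 33 = 24.42.
Net gain = 33 − 24.42 = 8.58. The private return per contributed unit (0.7400) is below 1, so free-riding is indeed the best response regardless of what the others do.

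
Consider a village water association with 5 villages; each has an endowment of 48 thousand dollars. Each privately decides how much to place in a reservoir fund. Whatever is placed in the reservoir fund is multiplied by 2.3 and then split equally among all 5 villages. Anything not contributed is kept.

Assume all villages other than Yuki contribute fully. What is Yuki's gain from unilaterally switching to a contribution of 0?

Switching from a contribution of 48 to 0 lets Yuki keep an extra 48 thousand dollars, but lowers the reservoir fund by 48, which costs Yuki their own share of that drop: 2.3/5 × 48 = 22.08.
Net gain = 48 − 22.08 = 25.92. The private return per contributed unit (0.4600) is below 1, so free-riding is indeed the best response regardless of what the others do.

25.92 thousand dollars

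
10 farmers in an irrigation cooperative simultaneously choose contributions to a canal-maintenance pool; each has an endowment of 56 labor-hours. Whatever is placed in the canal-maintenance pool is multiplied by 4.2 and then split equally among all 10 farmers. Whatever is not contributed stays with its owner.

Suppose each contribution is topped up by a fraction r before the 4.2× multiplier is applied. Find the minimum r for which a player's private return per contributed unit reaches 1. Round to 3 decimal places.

With matching at rate r, one contributed unit becomes (1 + r) in the canal-maintenance pool and returns 4.2 × (1 + r) / 10 to the contributor.
Setting this equal to 1: 1 + r = 10/4.2 = 2.3810.
So the minimum matching rate is r = 2.3810 − 1 = 1.381.

1.381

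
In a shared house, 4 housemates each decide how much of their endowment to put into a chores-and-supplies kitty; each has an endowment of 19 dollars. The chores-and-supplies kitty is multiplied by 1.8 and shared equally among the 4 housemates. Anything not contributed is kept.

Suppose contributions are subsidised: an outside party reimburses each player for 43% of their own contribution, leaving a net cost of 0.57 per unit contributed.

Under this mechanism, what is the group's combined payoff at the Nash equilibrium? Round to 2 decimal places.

Even with the mechanism, each unit contributed returns only (1.8/4) / 0.57 = 0.7895 per unit of net cost, so contributing nothing is still dominant.
Everyone keeps their endowment and the group total is 4 × 19 = 76.

76.00 dollars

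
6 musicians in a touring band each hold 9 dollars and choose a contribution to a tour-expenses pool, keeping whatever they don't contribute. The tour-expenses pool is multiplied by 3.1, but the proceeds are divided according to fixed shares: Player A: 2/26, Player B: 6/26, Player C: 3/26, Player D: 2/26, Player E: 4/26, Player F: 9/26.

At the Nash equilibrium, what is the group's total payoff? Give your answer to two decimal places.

72.90 dollars

For player j, contributing a unit is worthwhile iff 3.1 × (j's share) ≥ 1, i.e. iff j's share is at least 0.3226.
The only share above 0.3226 is Player F's 9/26, contributing 9; the remaining 5 contribute 0. Total contributed: 9.
The tour-expenses pool pays out 3.1 × 9 = 27.90 in total (split across the unequal shares, but the aggregate is all that matters for the group sum).
The 5 free-riders keep 9 each, adding 45. Group total = 45 + 27.90 = 72.90.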